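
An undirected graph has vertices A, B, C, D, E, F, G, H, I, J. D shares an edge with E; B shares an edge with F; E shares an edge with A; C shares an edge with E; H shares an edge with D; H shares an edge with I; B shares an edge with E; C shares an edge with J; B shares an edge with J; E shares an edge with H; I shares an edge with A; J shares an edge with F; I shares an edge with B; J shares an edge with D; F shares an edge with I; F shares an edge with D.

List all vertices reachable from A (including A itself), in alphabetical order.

Start at A.
Its neighbours: E, I.
Then their neighbours: B, C, D, F, H.
Then next layer: J.
Nothing further is reachable.

A, B, C, D, E, F, H, I, J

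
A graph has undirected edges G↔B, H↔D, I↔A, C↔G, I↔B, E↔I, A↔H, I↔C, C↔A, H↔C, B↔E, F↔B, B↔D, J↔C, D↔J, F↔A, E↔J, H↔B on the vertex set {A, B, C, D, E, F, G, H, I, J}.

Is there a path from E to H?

Explore from E.
Distance 1: reach B, I, J.
Distance 2: reach A, C, D, F, G, H.
Found H.

Yes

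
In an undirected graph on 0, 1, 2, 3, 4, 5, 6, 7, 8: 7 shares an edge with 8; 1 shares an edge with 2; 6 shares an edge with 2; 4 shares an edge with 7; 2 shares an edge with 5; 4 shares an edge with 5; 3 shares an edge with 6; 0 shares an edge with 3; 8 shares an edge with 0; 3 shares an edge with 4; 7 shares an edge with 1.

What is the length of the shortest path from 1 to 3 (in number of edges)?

3

Distance 0: 1.
Distance 1: 2, 7.
Distance 2: 4, 5, 6, 8.
Distance 3: 0, 3 — contains 3.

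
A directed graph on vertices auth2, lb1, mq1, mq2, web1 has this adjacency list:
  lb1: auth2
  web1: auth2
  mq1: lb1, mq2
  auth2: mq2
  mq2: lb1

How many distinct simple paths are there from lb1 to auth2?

lb1→auth2

1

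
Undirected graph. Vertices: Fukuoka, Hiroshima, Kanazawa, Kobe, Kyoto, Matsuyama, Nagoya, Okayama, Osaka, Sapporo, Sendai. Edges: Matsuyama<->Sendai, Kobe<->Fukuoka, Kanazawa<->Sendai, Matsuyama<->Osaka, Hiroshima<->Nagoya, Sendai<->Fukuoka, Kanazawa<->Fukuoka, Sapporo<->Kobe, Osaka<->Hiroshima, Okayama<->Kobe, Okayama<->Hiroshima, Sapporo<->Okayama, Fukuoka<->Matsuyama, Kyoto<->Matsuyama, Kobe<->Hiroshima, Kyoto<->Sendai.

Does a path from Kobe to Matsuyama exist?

Explore from Kobe.
Distance 1: reach Fukuoka, Hiroshima, Okayama, Sapporo.
Distance 2: reach Kanazawa, Matsuyama, Nagoya, Osaka, Sendai.
Found Matsuyama.

Yes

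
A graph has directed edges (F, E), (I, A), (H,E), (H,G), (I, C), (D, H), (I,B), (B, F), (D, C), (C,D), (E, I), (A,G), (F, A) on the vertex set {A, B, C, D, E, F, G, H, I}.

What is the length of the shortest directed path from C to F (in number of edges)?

6

Distance 0: C.
Distance 1: D.
Distance 2: H.
Distance 3: E, G.
Distance 4: I.
Distance 5: A, B.
Distance 6: F — contains F.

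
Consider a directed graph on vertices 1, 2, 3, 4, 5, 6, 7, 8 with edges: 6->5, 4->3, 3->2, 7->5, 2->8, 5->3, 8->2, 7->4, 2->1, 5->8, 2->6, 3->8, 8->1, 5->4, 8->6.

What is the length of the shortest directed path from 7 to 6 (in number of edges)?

3

Distance 0: 7.
Distance 1: 4, 5.
Distance 2: 3, 8.
Distance 3: 1, 2, 6 — contains 6.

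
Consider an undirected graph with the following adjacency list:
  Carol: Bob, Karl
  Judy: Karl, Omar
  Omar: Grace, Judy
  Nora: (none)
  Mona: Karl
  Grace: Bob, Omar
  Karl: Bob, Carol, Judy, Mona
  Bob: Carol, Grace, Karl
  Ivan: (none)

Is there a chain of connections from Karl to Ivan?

No

Explore from Karl.
Distance 1: reach Bob, Carol, Judy, Mona.
Distance 2: reach Grace, Omar.
The search is exhausted without reaching Ivan; it lies in a different component.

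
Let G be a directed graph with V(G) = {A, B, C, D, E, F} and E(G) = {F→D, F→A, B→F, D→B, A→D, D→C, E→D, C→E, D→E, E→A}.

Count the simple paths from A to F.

A→D→B→F

1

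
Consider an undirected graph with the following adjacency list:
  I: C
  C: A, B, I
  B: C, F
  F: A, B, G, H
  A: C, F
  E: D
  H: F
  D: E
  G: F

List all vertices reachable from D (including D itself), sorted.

D, E

Start at D.
Its neighbours: E.
Nothing further is reachable.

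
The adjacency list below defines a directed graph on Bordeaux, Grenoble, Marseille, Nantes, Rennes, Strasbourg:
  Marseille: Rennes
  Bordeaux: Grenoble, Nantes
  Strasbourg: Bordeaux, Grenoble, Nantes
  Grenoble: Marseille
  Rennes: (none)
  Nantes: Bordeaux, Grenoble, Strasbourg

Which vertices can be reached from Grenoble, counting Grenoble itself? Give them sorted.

Grenoble, Marseille, Rennes

Start at Grenoble.
Its neighbours: Marseille.
Then their neighbours: Rennes.
Nothing further is reachable.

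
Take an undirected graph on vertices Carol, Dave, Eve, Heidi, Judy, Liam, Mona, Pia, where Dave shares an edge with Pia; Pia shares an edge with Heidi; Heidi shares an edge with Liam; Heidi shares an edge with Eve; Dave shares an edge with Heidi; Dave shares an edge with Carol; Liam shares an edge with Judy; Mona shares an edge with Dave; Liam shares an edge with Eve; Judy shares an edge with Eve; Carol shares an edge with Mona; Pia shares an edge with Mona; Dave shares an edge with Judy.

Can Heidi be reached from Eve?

Yes

Explore from Eve.
Distance 1: reach Heidi, Judy, Liam.
Found Heidi.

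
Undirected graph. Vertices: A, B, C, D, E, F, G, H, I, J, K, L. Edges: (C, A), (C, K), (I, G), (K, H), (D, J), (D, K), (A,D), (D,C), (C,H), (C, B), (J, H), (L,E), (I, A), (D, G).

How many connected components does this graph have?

3

From A: component {A, B, C, D, G, H, I, J, K}.
From E: component {E, L}.
From F: component {F}.
That's 3 components.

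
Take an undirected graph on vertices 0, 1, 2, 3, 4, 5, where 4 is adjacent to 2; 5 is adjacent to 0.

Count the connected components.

From 0: component {0, 5}.
From 1: component {1}.
From 2: component {2, 4}.
From 3: component {3}.
That's 4 components.

4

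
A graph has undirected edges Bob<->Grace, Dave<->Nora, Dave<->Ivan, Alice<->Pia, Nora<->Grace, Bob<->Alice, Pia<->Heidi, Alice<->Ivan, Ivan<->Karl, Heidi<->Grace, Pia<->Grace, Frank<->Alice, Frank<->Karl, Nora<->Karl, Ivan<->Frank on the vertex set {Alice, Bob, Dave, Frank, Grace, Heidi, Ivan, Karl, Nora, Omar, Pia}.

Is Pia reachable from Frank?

Yes

Explore from Frank.
Distance 1: reach Alice, Ivan, Karl.
Distance 2: reach Bob, Dave, Nora, Pia.
Found Pia.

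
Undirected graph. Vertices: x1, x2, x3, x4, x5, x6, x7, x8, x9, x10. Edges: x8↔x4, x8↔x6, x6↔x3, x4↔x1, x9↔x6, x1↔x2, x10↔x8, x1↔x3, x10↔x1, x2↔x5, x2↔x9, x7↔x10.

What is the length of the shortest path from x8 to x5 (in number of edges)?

4

Distance 0: x8.
Distance 1: x4, x6, x10.
Distance 2: x1, x3, x7, x9.
Distance 3: x2.
Distance 4: x5 — contains x5.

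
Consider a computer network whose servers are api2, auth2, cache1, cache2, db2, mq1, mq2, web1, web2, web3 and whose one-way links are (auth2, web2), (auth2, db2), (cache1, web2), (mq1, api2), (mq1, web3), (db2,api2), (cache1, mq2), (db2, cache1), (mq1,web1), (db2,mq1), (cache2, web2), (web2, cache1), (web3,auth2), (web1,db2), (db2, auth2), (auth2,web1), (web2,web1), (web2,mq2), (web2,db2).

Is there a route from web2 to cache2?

Explore from web2.
Distance 1: reach cache1, db2, mq2, web1.
Distance 2: reach api2, auth2, mq1.
Distance 3: reach web3.
The search from web2 is exhausted; no directed path reaches cache2.

No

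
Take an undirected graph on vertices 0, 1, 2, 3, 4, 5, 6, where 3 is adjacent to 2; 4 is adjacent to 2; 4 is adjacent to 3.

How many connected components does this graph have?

5

From 0: component {0}.
From 1: component {1}.
From 2: component {2, 3, 4}.
From 5: component {5}.
From 6: component {6}.
That's 5 components.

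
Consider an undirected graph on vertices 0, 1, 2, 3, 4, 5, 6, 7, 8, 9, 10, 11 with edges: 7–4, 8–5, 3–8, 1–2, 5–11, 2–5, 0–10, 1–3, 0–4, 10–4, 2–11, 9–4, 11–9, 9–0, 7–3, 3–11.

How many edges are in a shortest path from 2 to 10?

4

Distance 0: 2.
Distance 1: 1, 5, 11.
Distance 2: 3, 8, 9.
Distance 3: 0, 4, 7.
Distance 4: 10 — contains 10.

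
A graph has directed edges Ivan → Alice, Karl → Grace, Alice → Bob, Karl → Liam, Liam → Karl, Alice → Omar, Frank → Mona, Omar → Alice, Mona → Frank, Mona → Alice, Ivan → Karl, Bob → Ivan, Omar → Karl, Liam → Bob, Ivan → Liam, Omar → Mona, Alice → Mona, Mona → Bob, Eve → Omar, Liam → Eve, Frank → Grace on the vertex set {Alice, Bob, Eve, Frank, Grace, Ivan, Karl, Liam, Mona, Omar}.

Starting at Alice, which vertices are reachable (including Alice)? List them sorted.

Alice, Bob, Eve, Frank, Grace, Ivan, Karl, Liam, Mona, Omar

Start at Alice.
Its neighbours: Bob, Mona, Omar.
Then their neighbours: Frank, Ivan, Karl.
Then next layer: Grace, Liam.
Then next layer: Eve.
Every vertex is now reached.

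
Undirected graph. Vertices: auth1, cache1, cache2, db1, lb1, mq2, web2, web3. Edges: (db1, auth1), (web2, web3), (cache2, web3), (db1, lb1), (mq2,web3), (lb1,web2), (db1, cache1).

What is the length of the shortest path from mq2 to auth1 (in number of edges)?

5

Distance 0: mq2.
Distance 1: web3.
Distance 2: cache2, web2.
Distance 3: lb1.
Distance 4: db1.
Distance 5: auth1, cache1 — contains auth1.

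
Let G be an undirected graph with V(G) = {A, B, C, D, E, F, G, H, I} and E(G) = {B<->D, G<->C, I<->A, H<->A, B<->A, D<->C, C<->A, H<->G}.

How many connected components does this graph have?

From A: component {A, B, C, D, G, H, I}.
From E: component {E}.
From F: component {F}.
That's 3 components.

3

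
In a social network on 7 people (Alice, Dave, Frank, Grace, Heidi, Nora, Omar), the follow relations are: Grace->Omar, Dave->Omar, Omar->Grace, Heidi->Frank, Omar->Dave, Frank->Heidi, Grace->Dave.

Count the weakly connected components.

4

From Alice: component {Alice}.
From Dave: component {Dave, Grace, Omar}.
From Frank: component {Frank, Heidi}.
From Nora: component {Nora}.
That's 4 components.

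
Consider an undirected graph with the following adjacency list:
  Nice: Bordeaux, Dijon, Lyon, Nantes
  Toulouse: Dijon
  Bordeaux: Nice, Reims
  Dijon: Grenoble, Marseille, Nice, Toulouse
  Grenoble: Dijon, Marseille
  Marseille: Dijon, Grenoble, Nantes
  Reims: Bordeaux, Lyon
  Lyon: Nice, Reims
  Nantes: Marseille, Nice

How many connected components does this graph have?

From Bordeaux: component {Bordeaux, Dijon, Grenoble, Lyon, Marseille, Nantes, Nice, Reims, Toulouse}.
That's 1 component.

1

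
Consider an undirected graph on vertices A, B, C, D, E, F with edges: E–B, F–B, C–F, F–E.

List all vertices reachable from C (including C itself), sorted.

B, C, E, F

Start at C.
Its neighbours: F.
Then their neighbours: B, E.
Nothing further is reachable.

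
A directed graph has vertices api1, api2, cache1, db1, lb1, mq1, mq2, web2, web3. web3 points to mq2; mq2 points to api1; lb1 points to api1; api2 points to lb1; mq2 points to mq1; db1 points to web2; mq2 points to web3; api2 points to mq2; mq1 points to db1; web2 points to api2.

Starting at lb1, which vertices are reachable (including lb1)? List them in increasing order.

api1, lb1

Start at lb1.
Its neighbours: api1.
Nothing further is reachable.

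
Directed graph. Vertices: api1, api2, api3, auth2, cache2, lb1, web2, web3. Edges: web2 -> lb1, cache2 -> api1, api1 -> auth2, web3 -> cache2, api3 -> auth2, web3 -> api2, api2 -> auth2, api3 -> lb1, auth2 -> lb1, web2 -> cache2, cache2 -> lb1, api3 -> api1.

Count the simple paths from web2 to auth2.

1

web2→cache2→api1→auth2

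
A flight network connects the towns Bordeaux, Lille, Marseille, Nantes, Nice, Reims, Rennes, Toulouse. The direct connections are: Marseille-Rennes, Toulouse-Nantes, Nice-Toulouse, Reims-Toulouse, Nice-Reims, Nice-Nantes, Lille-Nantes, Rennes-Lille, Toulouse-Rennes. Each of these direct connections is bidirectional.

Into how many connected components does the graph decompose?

From Bordeaux: component {Bordeaux}.
From Lille: component {Lille, Marseille, Nantes, Nice, Reims, Rennes, Toulouse}.
That's 2 components.

2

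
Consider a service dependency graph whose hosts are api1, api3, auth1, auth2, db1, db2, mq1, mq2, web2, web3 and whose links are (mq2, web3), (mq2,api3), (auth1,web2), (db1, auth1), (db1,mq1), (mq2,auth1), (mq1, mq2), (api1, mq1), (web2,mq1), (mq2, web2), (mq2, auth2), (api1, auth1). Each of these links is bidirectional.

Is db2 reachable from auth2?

Explore from auth2.
Distance 1: reach mq2.
Distance 2: reach api3, auth1, mq1, web2, web3.
Distance 3: reach api1, db1.
The search is exhausted without reaching db2; it lies in a different component.

No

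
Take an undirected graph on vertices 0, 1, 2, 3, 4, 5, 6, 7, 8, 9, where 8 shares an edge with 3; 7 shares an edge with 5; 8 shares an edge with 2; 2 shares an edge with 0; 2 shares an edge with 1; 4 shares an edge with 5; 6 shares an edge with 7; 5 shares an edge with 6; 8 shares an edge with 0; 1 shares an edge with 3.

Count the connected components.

3

From 0: component {0, 1, 2, 3, 8}.
From 4: component {4, 5, 6, 7}.
From 9: component {9}.
That's 3 components.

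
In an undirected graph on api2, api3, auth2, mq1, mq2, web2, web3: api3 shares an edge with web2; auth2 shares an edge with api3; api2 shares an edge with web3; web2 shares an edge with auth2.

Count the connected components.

From api2: component {api2, web3}.
From api3: component {api3, auth2, web2}.
From mq1: component {mq1}.
From mq2: component {mq2}.
That's 4 components.

4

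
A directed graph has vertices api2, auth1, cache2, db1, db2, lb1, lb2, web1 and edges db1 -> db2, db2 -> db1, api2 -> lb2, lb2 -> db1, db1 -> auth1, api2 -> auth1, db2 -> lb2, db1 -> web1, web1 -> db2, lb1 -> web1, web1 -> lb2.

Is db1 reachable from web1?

Explore from web1.
Distance 1: reach db2, lb2.
Distance 2: reach db1.
Found db1.

Yes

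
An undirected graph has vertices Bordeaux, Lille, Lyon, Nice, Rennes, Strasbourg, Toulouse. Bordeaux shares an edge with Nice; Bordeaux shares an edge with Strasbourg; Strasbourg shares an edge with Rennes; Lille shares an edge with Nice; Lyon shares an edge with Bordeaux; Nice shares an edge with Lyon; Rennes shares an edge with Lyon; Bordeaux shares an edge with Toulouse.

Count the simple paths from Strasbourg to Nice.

4

Strasbourg–Bordeaux–Lyon–Nice
Strasbourg–Bordeaux–Nice
Strasbourg–Rennes–Lyon–Bordeaux–Nice
Strasbourg–Rennes–Lyon–Nice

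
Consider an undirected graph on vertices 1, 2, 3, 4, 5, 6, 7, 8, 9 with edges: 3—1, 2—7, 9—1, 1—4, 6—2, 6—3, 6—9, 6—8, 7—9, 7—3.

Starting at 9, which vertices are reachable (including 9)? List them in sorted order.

Start at 9.
Its neighbours: 1, 6, 7.
Then their neighbours: 2, 3, 4, 8.
Nothing further is reachable.

1, 2, 3, 4, 6, 7, 8, 9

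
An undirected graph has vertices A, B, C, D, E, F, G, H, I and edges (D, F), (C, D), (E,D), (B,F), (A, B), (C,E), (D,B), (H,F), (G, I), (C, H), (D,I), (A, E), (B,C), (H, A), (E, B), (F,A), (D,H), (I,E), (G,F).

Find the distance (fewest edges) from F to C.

2

Distance 0: F.
Distance 1: A, B, D, G, H.
Distance 2: C, E, I — contains C.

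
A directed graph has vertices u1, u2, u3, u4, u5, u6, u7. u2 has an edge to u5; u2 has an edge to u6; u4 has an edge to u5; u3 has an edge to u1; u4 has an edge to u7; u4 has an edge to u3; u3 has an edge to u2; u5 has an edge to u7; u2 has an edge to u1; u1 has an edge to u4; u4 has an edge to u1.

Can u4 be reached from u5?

No

Explore from u5.
Distance 1: reach u7.
The search from u5 is exhausted; no directed path reaches u4.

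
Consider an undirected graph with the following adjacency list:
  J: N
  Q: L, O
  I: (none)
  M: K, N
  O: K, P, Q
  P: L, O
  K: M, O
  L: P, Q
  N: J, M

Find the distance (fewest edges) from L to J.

Distance 0: L.
Distance 1: P, Q.
Distance 2: O.
Distance 3: K.
Distance 4: M.
Distance 5: N.
Distance 6: J — contains J.

6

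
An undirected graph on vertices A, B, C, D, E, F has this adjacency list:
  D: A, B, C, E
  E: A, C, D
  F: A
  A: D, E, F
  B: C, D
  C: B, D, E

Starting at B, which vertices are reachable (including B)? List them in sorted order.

Start at B.
Its neighbours: C, D.
Then their neighbours: A, E.
Then next layer: F.
Every vertex is now reached.

A, B, C, D, E, F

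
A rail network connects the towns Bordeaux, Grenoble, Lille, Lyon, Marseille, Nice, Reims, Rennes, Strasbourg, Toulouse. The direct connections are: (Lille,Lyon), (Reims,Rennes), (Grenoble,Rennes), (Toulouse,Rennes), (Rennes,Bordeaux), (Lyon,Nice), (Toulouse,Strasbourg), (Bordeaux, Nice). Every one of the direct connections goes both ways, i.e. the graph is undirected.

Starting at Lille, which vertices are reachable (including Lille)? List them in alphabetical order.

Bordeaux, Grenoble, Lille, Lyon, Nice, Reims, Rennes, Strasbourg, Toulouse

Start at Lille.
Its neighbours: Lyon.
Then their neighbours: Nice.
Then next layer: Bordeaux.
Then next layer: Rennes.
Then next layer: Grenoble, Reims, Toulouse.
Then next layer: Strasbourg.
Nothing further is reachable.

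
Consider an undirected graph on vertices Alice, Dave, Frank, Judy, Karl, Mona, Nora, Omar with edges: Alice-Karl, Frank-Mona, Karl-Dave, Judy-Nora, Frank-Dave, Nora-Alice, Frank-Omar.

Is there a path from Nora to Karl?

Explore from Nora.
Distance 1: reach Alice, Judy.
Distance 2: reach Karl.
Found Karl.

Yes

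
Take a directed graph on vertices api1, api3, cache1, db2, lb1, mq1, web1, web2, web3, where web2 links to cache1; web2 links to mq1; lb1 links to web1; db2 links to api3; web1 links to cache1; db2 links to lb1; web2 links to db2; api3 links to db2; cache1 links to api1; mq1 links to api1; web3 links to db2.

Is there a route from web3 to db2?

Explore from web3.
Distance 1: reach db2.
Found db2.

Yes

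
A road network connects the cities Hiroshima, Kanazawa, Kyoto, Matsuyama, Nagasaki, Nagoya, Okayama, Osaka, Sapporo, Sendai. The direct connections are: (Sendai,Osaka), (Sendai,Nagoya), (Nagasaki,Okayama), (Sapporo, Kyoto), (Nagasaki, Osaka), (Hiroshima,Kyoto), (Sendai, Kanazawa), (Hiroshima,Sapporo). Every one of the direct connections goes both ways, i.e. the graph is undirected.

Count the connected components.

3

From Hiroshima: component {Hiroshima, Kyoto, Sapporo}.
From Kanazawa: component {Kanazawa, Nagasaki, Nagoya, Okayama, Osaka, Sendai}.
From Matsuyama: component {Matsuyama}.
That's 3 components.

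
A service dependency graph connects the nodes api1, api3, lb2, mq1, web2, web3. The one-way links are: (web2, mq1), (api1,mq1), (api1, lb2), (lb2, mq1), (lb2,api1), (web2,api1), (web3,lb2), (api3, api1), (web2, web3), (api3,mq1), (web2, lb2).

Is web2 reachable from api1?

Explore from api1.
Distance 1: reach lb2, mq1.
The search from api1 is exhausted; no directed path reaches web2.

No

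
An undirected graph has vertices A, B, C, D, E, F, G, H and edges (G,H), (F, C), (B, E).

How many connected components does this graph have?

From A: component {A}.
From B: component {B, E}.
From C: component {C, F}.
From D: component {D}.
From G: component {G, H}.
That's 5 components.

5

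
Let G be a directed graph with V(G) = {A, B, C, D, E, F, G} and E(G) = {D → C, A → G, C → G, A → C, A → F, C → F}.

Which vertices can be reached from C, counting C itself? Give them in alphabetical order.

Start at C.
Its neighbours: F, G.
Nothing further is reachable.

C, F, G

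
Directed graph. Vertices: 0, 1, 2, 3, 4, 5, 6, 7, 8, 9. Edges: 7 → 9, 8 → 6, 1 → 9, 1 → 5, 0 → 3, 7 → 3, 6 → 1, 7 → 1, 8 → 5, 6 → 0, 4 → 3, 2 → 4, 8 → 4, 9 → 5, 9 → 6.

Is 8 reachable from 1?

Explore from 1.
Distance 1: reach 5, 9.
Distance 2: reach 6.
Distance 3: reach 0.
Distance 4: reach 3.
The search from 1 is exhausted; no directed path reaches 8.

No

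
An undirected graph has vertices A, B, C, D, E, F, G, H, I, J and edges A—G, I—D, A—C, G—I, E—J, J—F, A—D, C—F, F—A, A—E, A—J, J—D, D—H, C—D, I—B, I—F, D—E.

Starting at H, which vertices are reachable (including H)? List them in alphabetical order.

Start at H.
Its neighbours: D.
Then their neighbours: A, C, E, I, J.
Then next layer: B, F, G.
Every vertex is now reached.

A, B, C, D, E, F, G, H, I, J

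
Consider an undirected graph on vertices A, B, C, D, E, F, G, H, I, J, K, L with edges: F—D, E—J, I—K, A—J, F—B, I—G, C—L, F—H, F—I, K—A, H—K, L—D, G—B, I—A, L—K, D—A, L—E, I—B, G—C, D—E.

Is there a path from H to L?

Explore from H.
Distance 1: reach F, K.
Distance 2: reach A, B, D, I, L.
Found L.

Yes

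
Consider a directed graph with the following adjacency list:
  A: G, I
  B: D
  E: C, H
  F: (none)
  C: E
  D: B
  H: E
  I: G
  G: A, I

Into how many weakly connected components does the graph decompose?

From A: component {A, G, I}.
From B: component {B, D}.
From C: component {C, E, H}.
From F: component {F}.
That's 4 components.

4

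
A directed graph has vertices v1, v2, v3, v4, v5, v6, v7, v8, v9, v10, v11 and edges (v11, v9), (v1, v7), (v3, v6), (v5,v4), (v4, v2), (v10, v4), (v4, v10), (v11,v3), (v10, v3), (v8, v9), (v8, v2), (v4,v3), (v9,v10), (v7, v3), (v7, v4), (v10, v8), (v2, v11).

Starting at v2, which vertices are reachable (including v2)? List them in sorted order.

v2, v3, v4, v6, v8, v9, v10, v11

Start at v2.
Its neighbours: v11.
Then their neighbours: v3, v9.
Then next layer: v6, v10.
Then next layer: v4, v8.
Nothing further is reachable.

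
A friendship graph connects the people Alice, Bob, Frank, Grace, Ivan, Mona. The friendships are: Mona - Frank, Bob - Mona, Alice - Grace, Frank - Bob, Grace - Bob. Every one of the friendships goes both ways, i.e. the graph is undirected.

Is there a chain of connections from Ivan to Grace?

Ivan has no edges, so nothing is reachable from it.

No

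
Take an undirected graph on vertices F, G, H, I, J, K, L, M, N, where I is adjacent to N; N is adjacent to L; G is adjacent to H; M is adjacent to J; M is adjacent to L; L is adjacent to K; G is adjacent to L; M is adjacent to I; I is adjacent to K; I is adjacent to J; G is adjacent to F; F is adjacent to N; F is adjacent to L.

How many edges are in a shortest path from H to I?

Distance 0: H.
Distance 1: G.
Distance 2: F, L.
Distance 3: K, M, N.
Distance 4: I, J — contains I.

4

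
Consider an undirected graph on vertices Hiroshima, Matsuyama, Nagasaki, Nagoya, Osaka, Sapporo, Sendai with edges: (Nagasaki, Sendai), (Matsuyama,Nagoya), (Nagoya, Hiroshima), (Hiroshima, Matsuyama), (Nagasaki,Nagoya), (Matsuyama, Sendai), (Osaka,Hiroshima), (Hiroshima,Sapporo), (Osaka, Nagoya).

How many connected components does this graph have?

1

From Hiroshima: component {Hiroshima, Matsuyama, Nagasaki, Nagoya, Osaka, Sapporo, Sendai}.
That's 1 component.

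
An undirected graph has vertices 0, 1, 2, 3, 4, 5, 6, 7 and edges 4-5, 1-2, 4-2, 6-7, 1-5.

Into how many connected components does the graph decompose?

From 0: component {0}.
From 1: component {1, 2, 4, 5}.
From 3: component {3}.
From 6: component {6, 7}.
That's 4 components.

4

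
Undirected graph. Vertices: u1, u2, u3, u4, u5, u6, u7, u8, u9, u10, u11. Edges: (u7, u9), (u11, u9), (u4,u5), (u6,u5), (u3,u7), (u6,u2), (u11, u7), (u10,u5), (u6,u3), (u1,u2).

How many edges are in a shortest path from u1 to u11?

Distance 0: u1.
Distance 1: u2.
Distance 2: u6.
Distance 3: u3, u5.
Distance 4: u4, u7, u10.
Distance 5: u9, u11 — contains u11.

5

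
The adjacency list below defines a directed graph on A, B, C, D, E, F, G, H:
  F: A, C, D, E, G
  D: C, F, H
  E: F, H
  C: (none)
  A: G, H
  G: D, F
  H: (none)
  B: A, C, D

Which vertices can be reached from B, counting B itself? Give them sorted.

Start at B.
Its neighbours: A, C, D.
Then their neighbours: F, G, H.
Then next layer: E.
Every vertex is now reached.

A, B, C, D, E, F, G, H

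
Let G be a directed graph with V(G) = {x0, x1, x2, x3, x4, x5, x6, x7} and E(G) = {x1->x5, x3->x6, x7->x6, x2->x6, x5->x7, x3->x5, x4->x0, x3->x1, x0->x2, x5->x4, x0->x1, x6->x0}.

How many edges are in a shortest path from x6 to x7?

4

Distance 0: x6.
Distance 1: x0.
Distance 2: x1, x2.
Distance 3: x5.
Distance 4: x4, x7 — contains x7.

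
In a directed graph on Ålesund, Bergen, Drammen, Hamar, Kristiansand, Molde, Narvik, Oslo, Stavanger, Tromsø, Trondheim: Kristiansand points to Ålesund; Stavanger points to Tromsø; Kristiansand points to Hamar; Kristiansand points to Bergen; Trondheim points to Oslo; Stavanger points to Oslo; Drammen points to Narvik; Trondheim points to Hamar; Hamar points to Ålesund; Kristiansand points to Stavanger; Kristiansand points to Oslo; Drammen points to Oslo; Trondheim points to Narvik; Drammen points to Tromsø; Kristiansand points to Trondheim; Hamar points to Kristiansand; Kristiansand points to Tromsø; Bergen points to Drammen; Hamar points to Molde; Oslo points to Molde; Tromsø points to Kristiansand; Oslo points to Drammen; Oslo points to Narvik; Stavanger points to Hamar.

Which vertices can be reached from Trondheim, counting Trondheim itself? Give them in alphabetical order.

Ålesund, Bergen, Drammen, Hamar, Kristiansand, Molde, Narvik, Oslo, Stavanger, Tromsø, Trondheim

Start at Trondheim.
Its neighbours: Hamar, Narvik, Oslo.
Then their neighbours: Ålesund, Drammen, Kristiansand, Molde.
Then next layer: Bergen, Stavanger, Tromsø.
Every vertex is now reached.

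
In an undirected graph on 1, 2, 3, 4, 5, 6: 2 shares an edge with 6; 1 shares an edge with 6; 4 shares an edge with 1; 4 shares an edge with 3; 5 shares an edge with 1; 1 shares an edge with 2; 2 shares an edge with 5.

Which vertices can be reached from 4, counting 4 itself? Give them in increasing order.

1, 2, 3, 4, 5, 6

Start at 4.
Its neighbours: 1, 3.
Then their neighbours: 2, 5, 6.
Every vertex is now reached.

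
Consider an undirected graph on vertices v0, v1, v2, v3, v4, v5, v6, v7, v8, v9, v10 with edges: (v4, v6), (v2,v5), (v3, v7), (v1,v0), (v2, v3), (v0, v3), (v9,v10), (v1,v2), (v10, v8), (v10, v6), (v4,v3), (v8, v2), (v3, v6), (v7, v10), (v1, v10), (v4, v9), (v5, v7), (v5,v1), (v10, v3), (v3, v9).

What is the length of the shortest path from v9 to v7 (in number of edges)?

Distance 0: v9.
Distance 1: v3, v4, v10.
Distance 2: v0, v1, v2, v6, v7, v8 — contains v7.

2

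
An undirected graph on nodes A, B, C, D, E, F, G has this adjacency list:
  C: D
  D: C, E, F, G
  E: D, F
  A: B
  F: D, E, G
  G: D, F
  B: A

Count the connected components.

2

From A: component {A, B}.
From C: component {C, D, E, F, G}.
That's 2 components.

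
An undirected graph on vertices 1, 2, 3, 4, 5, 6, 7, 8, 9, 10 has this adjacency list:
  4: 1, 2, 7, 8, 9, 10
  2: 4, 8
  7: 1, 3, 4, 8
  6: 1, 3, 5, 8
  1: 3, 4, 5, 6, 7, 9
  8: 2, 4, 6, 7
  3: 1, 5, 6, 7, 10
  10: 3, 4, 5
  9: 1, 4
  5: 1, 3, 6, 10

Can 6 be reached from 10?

Yes

Explore from 10.
Distance 1: reach 3, 4, 5.
Distance 2: reach 1, 2, 6, 7, 8, 9.
Found 6.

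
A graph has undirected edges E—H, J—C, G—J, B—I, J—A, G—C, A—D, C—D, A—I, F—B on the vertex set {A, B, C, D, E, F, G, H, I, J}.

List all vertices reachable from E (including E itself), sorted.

Start at E.
Its neighbours: H.
Nothing further is reachable.

E, H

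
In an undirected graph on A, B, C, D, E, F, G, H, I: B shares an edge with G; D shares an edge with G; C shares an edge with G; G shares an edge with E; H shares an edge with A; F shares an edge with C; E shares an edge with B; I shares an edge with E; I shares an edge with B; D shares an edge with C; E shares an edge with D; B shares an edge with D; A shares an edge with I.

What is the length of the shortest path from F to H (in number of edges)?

Distance 0: F.
Distance 1: C.
Distance 2: D, G.
Distance 3: B, E.
Distance 4: I.
Distance 5: A.
Distance 6: H — contains H.

6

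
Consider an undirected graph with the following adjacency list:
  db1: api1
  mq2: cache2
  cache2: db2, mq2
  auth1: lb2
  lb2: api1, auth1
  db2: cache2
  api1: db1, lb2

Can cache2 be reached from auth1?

No

Explore from auth1.
Distance 1: reach lb2.
Distance 2: reach api1.
Distance 3: reach db1.
The search is exhausted without reaching cache2; it lies in a different component.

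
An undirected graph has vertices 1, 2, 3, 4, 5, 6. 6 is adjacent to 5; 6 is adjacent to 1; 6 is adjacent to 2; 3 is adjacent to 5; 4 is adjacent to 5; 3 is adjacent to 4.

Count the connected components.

From 1: component {1, 2, 3, 4, 5, 6}.
That's 1 component.

1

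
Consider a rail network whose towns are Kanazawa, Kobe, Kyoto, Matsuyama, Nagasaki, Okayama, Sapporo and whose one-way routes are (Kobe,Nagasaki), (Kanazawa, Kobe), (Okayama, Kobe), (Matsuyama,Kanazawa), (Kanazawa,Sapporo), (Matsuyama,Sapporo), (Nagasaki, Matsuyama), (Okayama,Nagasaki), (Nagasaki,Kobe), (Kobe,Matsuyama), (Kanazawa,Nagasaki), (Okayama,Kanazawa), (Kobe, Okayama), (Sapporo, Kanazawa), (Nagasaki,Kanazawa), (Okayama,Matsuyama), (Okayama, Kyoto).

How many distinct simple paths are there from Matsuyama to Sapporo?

2

Matsuyama→Kanazawa→Sapporo
Matsuyama→Sapporo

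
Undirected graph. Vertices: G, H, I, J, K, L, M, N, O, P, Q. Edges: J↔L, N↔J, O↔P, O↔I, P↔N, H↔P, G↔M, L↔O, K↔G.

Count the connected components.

3

From G: component {G, K, M}.
From H: component {H, I, J, L, N, O, P}.
From Q: component {Q}.
That's 3 components.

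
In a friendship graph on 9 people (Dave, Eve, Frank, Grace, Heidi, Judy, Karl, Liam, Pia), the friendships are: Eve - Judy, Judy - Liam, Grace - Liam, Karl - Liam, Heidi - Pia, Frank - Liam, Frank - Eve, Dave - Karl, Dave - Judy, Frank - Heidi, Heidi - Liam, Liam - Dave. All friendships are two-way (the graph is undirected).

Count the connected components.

1

From Dave: component {Dave, Eve, Frank, Grace, Heidi, Judy, Karl, Liam, Pia}.
That's 1 component.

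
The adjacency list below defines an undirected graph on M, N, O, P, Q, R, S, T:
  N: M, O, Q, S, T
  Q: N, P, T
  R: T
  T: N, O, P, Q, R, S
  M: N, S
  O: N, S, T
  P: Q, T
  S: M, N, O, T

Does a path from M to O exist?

Explore from M.
Distance 1: reach N, S.
Distance 2: reach O, Q, T.
Found O.

Yes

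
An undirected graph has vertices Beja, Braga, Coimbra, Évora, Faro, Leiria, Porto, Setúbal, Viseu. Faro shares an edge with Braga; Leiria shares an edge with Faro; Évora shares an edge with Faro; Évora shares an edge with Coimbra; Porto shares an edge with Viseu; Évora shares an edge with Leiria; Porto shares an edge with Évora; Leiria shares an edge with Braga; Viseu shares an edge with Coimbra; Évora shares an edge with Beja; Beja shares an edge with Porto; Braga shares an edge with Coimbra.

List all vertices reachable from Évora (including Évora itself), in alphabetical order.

Beja, Braga, Coimbra, Évora, Faro, Leiria, Porto, Viseu

Start at Évora.
Its neighbours: Beja, Coimbra, Faro, Leiria, Porto.
Then their neighbours: Braga, Viseu.
Nothing further is reachable.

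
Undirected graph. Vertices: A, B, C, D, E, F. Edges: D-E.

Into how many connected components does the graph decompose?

5

From A: component {A}.
From B: component {B}.
From C: component {C}.
From D: component {D, E}.
From F: component {F}.
That's 5 components.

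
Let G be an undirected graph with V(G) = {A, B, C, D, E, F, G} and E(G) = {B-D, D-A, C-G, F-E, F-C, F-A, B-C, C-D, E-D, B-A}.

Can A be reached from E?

Explore from E.
Distance 1: reach D, F.
Distance 2: reach A, B, C.
Found A.

Yes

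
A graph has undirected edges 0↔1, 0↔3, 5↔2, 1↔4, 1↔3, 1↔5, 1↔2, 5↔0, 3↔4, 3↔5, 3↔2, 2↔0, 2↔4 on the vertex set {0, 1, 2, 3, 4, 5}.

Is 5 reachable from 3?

Explore from 3.
Distance 1: reach 0, 1, 2, 4, 5.
Found 5.

Yes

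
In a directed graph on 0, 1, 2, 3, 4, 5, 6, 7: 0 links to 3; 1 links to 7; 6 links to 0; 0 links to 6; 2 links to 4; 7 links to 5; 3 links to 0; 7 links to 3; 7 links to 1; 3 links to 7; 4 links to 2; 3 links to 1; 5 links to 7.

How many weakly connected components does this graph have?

From 0: component {0, 1, 3, 5, 6, 7}.
From 2: component {2, 4}.
That's 2 components.

2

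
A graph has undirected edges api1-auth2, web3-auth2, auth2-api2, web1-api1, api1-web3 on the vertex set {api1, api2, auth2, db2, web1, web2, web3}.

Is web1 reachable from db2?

db2 has no edges, so nothing is reachable from it.

No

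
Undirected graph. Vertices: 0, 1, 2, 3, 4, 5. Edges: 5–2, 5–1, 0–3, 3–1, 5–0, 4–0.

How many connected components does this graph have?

From 0: component {0, 1, 2, 3, 4, 5}.
That's 1 component.

1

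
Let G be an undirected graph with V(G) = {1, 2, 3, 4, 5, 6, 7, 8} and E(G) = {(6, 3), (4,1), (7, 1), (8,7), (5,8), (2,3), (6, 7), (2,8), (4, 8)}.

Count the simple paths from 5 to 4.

3

5–8–2–3–6–7–1–4
5–8–4
5–8–7–1–4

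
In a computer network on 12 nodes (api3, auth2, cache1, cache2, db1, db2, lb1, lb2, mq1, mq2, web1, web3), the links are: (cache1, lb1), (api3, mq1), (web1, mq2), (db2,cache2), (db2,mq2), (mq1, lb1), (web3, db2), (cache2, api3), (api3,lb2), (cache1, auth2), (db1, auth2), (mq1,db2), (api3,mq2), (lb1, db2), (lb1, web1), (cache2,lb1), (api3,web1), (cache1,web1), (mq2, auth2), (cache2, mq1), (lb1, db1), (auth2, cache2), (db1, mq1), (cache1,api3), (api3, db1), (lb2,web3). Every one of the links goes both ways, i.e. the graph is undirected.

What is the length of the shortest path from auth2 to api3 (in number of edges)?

Distance 0: auth2.
Distance 1: cache1, cache2, db1, mq2.
Distance 2: api3, db2, lb1, mq1, web1 — contains api3.

2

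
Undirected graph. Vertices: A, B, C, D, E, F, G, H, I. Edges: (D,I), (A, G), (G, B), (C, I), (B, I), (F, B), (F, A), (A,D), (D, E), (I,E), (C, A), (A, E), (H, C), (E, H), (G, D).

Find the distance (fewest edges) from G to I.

Distance 0: G.
Distance 1: A, B, D.
Distance 2: C, E, F, I — contains I.

2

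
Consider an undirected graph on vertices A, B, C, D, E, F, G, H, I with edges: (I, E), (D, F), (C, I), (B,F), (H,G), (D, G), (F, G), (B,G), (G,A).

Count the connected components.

From A: component {A, B, D, F, G, H}.
From C: component {C, E, I}.
That's 2 components.

2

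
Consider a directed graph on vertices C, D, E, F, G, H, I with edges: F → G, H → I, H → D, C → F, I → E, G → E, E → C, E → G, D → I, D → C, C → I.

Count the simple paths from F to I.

F→G→E→C→I

1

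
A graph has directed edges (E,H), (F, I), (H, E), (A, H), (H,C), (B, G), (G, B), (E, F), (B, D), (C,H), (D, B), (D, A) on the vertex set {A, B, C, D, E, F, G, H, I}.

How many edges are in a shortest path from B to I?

Distance 0: B.
Distance 1: D, G.
Distance 2: A.
Distance 3: H.
Distance 4: C, E.
Distance 5: F.
Distance 6: I — contains I.

6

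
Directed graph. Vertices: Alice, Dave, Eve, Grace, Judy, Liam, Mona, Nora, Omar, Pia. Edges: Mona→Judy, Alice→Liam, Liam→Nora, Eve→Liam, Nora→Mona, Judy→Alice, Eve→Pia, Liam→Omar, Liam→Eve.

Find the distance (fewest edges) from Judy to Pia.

Distance 0: Judy.
Distance 1: Alice.
Distance 2: Liam.
Distance 3: Eve, Nora, Omar.
Distance 4: Mona, Pia — contains Pia.

4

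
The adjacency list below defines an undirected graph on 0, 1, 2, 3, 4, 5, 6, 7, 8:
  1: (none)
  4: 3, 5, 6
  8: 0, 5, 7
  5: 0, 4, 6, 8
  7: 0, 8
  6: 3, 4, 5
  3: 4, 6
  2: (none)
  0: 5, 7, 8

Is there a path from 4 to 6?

Yes

Explore from 4.
Distance 1: reach 3, 5, 6.
Found 6.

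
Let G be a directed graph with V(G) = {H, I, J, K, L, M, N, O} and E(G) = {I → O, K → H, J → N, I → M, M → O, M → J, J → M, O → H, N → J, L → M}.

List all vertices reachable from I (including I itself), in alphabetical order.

Start at I.
Its neighbours: M, O.
Then their neighbours: H, J.
Then next layer: N.
Nothing further is reachable.

H, I, J, M, N, O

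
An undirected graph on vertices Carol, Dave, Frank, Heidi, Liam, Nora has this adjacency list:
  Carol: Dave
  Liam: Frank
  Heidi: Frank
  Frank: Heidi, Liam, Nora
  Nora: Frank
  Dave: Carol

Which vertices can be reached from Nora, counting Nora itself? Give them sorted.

Start at Nora.
Its neighbours: Frank.
Then their neighbours: Heidi, Liam.
Nothing further is reachable.

Frank, Heidi, Liam, Nora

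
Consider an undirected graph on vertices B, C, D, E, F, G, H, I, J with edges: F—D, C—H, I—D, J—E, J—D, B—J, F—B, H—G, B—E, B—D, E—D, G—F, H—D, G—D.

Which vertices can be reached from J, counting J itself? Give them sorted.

Start at J.
Its neighbours: B, D, E.
Then their neighbours: F, G, H, I.
Then next layer: C.
Every vertex is now reached.

B, C, D, E, F, G, H, I, J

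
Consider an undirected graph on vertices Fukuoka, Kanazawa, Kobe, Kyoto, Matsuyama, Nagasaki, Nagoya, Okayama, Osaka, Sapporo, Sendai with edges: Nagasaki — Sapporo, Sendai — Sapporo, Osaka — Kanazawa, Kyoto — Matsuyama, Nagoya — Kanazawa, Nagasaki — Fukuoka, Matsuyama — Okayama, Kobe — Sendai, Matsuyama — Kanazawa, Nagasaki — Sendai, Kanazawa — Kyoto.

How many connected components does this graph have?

2

From Fukuoka: component {Fukuoka, Kobe, Nagasaki, Sapporo, Sendai}.
From Kanazawa: component {Kanazawa, Kyoto, Matsuyama, Nagoya, Okayama, Osaka}.
That's 2 components.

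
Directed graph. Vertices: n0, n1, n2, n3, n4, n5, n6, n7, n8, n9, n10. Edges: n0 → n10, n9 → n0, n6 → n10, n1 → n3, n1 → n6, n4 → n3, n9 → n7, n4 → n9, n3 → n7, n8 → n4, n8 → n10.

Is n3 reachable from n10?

n10 has no outgoing edges, so nothing is reachable from it.

No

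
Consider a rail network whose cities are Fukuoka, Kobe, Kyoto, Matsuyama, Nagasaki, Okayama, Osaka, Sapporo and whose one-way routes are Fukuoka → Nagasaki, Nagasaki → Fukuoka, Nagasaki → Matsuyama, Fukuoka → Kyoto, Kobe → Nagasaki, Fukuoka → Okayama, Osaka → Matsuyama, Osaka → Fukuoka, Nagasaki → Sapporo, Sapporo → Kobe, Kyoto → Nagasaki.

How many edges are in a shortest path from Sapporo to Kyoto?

4

Distance 0: Sapporo.
Distance 1: Kobe.
Distance 2: Nagasaki.
Distance 3: Fukuoka, Matsuyama.
Distance 4: Kyoto, Okayama — contains Kyoto.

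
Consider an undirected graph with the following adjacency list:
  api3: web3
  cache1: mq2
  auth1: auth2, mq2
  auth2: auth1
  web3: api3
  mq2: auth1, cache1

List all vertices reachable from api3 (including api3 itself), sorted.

api3, web3

Start at api3.
Its neighbours: web3.
Nothing further is reachable.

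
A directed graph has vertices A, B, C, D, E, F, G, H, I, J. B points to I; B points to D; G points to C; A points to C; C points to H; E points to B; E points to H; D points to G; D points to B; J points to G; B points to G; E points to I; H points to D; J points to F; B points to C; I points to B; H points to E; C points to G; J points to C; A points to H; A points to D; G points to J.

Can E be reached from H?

Explore from H.
Distance 1: reach D, E.
Found E.

Yes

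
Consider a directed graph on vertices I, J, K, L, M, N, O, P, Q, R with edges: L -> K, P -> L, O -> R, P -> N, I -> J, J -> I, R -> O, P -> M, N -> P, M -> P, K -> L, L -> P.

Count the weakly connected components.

4

From I: component {I, J}.
From K: component {K, L, M, N, P}.
From O: component {O, R}.
From Q: component {Q}.
That's 4 components.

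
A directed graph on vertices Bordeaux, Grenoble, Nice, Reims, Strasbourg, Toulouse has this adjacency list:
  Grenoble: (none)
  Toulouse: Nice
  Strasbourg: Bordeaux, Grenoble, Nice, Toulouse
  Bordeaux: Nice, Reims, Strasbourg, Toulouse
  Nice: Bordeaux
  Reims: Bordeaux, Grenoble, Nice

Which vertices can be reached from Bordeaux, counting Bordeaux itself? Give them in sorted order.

Bordeaux, Grenoble, Nice, Reims, Strasbourg, Toulouse

Start at Bordeaux.
Its neighbours: Nice, Reims, Strasbourg, Toulouse.
Then their neighbours: Grenoble.
Every vertex is now reached.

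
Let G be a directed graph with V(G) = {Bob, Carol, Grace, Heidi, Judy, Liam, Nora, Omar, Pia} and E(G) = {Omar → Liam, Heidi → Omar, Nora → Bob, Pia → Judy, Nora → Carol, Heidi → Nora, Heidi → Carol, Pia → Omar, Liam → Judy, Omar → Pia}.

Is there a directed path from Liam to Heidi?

No

Explore from Liam.
Distance 1: reach Judy.
The search from Liam is exhausted; no directed path reaches Heidi.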